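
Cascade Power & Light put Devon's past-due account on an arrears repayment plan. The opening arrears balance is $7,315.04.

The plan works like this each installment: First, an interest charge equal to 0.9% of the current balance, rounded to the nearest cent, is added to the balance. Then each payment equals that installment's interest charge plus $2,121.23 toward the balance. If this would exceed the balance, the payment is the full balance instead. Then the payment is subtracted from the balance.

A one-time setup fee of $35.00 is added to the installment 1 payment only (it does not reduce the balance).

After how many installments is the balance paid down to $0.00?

4

# | Opening | Interest | Payment | Fee | End bal
1 | $7,315.04 | $65.84 | $2,187.07 | $35.00 | $5,193.81
2 | $5,193.81 | $46.74 | $2,167.97 | — | $3,072.58
3 | $3,072.58 | $27.65 | $2,148.88 | — | $951.35
4 | $951.35 | $8.56 | $959.91 | — | $0.00
Balance reaches $0.00 in installment 4.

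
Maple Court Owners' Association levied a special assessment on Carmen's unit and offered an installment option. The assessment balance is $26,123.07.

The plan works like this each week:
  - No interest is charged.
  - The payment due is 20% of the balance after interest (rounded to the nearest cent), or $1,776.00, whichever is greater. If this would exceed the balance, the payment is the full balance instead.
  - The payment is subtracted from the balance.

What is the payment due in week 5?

$2,140.00

Week 1: $26,123.07 − $5,224.61 → $20,898.46
Week 2: $20,898.46 − $4,179.69 → $16,718.77
Week 3: $16,718.77 − $3,343.75 → $13,375.02
Week 4: $13,375.02 − $2,675.00 → $10,700.02
Week 5: $10,700.02 − $2,140.00 → $8,560.02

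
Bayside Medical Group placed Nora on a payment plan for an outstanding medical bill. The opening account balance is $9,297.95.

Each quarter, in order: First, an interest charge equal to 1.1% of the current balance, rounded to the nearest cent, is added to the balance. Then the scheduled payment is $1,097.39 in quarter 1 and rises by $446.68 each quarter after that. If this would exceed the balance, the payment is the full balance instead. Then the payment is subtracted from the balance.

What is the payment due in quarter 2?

$1,544.07

Quarter 1: opening $9,297.95; interest $102.28 → $9,400.23; payment $1,097.39; balance $8,302.84
Quarter 2: opening $8,302.84; interest $91.33 → $8,394.17; payment $1,544.07; balance $6,850.10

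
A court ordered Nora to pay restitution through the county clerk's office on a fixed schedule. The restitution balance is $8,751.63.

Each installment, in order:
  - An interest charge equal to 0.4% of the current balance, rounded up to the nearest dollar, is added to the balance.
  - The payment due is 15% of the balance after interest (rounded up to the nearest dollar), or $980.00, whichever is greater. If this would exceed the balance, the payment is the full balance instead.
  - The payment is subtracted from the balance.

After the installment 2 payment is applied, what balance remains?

# | Opening | Interest | Payment | End bal
1 | $8,751.63 | $36.00 | $1,319.00 | $7,468.63
2 | $7,468.63 | $30.00 | $1,125.00 | $6,373.63

$6,373.63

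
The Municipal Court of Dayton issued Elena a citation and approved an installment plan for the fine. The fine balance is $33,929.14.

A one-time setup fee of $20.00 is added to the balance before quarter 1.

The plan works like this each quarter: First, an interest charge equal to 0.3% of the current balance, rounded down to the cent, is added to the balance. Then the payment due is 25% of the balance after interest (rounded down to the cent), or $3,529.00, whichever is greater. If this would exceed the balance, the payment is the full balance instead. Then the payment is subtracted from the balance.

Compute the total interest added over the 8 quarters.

Quarter 1: opening $33,949.14; interest $101.84 → $34,050.98; payment $8,512.74; balance $25,538.24
Quarter 2: opening $25,538.24; interest $76.61 → $25,614.85; payment $6,403.71; balance $19,211.14
Quarter 3: opening $19,211.14; interest $57.63 → $19,268.77; payment $4,817.19; balance $14,451.58
Quarter 4: opening $14,451.58; interest $43.35 → $14,494.93; payment $3,623.73; balance $10,871.20
Quarter 5: opening $10,871.20; interest $32.61 → $10,903.81; payment $3,529.00; balance $7,374.81
Quarter 6: opening $7,374.81; interest $22.12 → $7,396.93; payment $3,529.00; balance $3,867.93
Quarter 7: opening $3,867.93; interest $11.60 → $3,879.53; payment $3,529.00; balance $350.53
Quarter 8: opening $350.53; interest $1.05 → $351.58; payment $351.58; balance $0.00
Total interest: $101.84 + $76.61 + $57.63 + $43.35 + $32.61 + $22.12 + $11.60 + $1.05 = $346.81

$346.81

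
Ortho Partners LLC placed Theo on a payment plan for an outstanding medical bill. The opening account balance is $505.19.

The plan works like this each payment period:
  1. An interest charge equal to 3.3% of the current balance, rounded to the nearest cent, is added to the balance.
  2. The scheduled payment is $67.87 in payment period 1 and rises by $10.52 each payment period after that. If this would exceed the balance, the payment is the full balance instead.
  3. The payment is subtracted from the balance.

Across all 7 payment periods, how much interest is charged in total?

Payment period 1: $505.19 +$16.67 interest = $521.86; pay $67.87 → $453.99
Payment period 2: $453.99 +$14.98 interest = $468.97; pay $78.39 → $390.58
Payment period 3: $390.58 +$12.89 interest = $403.47; pay $88.91 → $314.56
Payment period 4: $314.56 +$10.38 interest = $324.94; pay $99.43 → $225.51
Payment period 5: $225.51 +$7.44 interest = $232.95; pay $109.95 → $123.00
Payment period 6: $123.00 +$4.06 interest = $127.06; pay $120.47 → $6.59
Payment period 7: $6.59 +$0.22 interest = $6.81; pay $6.81 → $0.00
Total interest: $16.67 + $14.98 + $12.89 + $10.38 + $7.44 + $4.06 + $0.22 = $66.64

$66.64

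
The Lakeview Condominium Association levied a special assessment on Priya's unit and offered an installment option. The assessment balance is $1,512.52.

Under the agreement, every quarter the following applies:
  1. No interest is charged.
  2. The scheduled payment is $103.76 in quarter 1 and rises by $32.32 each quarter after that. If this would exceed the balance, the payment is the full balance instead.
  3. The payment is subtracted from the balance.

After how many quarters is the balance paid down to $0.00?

Quarter 1: opening $1,512.52; payment $103.76; balance $1,408.76
Quarter 2: opening $1,408.76; payment $136.08; balance $1,272.68
Quarter 3: opening $1,272.68; payment $168.40; balance $1,104.28
Quarter 4: opening $1,104.28; payment $200.72; balance $903.56
Quarter 5: opening $903.56; payment $233.04; balance $670.52
Quarter 6: opening $670.52; payment $265.36; balance $405.16
Quarter 7: opening $405.16; payment $297.68; balance $107.48
Quarter 8: opening $107.48; payment $107.48; balance $0.00
Balance reaches $0.00 in quarter 8.

8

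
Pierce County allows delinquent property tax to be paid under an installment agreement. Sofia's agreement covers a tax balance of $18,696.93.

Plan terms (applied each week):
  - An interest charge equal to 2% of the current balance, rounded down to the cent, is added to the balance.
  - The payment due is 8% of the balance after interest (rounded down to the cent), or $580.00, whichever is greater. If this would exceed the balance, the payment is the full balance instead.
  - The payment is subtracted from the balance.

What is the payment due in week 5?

# | Opening | Interest | Payment | End bal
1 | $18,696.93 | $373.93 | $1,525.66 | $17,545.20
2 | $17,545.20 | $350.90 | $1,431.68 | $16,464.42
3 | $16,464.42 | $329.28 | $1,343.49 | $15,450.21
4 | $15,450.21 | $309.00 | $1,260.73 | $14,498.48
5 | $14,498.48 | $289.96 | $1,183.07 | $13,605.37

$1,183.07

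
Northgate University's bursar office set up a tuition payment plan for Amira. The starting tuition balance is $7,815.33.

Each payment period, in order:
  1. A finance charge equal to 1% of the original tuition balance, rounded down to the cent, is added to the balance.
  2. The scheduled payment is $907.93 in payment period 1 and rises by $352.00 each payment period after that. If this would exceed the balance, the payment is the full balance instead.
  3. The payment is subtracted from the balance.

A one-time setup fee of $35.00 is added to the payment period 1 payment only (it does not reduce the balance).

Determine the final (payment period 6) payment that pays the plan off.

$224.58

# | Opening | Interest | Payment | Fee | End bal
1 | $7,815.33 | $78.15 | $907.93 | $35.00 | $6,985.55
2 | $6,985.55 | $78.15 | $1,259.93 | — | $5,803.77
3 | $5,803.77 | $78.15 | $1,611.93 | — | $4,269.99
4 | $4,269.99 | $78.15 | $1,963.93 | — | $2,384.21
5 | $2,384.21 | $78.15 | $2,315.93 | — | $146.43
6 | $146.43 | $78.15 | $224.58 | — | $0.00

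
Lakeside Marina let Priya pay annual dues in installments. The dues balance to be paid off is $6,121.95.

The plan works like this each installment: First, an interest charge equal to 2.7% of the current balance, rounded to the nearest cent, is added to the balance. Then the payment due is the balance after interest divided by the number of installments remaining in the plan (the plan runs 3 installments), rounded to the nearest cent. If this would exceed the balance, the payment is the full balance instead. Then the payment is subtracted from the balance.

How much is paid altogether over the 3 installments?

$6,458.52

Installment 1: $6,121.95 +$165.29 interest = $6,287.24; pay $2,095.75 → $4,191.49
Installment 2: $4,191.49 +$113.17 interest = $4,304.66; pay $2,152.33 → $2,152.33
Installment 3: $2,152.33 +$58.11 interest = $2,210.44; pay $2,210.44 → $0.00
Total paid: $6,458.52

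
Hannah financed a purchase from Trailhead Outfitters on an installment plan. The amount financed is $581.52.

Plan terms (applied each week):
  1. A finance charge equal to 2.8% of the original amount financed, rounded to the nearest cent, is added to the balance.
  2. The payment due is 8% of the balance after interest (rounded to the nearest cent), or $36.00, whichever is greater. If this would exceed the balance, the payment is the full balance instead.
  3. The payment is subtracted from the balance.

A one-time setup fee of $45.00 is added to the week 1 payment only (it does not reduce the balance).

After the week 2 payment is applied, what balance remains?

$520.96

Week 1: opening $581.52; interest $16.28 → $597.80; payment $47.82 (+ $45.00 fee); balance $549.98
Week 2: opening $549.98; interest $16.28 → $566.26; payment $45.30; balance $520.96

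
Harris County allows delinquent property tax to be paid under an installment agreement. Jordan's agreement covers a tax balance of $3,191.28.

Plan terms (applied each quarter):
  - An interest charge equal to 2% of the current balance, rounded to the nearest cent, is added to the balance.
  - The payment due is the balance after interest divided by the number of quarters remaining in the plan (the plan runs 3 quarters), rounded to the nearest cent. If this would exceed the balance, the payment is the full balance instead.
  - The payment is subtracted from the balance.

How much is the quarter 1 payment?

Quarter 1: $3,191.28 +$63.83 interest = $3,255.11; pay $1,085.04 → $2,170.07

$1,085.04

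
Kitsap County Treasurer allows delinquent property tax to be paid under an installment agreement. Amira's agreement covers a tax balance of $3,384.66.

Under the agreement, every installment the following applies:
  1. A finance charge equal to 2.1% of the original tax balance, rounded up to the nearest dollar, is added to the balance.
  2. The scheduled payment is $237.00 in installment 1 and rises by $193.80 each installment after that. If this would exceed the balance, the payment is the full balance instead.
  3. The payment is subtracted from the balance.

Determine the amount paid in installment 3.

$624.60

Installment 1: $3,384.66 +$72.00 interest = $3,456.66; pay $237.00 → $3,219.66
Installment 2: $3,219.66 +$72.00 interest = $3,291.66; pay $430.80 → $2,860.86
Installment 3: $2,860.86 +$72.00 interest = $2,932.86; pay $624.60 → $2,308.26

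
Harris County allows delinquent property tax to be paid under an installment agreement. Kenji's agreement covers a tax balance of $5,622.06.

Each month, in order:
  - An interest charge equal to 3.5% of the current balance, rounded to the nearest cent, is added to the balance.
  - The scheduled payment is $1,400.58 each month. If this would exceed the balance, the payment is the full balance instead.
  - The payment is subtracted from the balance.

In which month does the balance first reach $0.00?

# | Opening | Interest | Payment | End bal
1 | $5,622.06 | $196.77 | $1,400.58 | $4,418.25
2 | $4,418.25 | $154.64 | $1,400.58 | $3,172.31
3 | $3,172.31 | $111.03 | $1,400.58 | $1,882.76
4 | $1,882.76 | $65.90 | $1,400.58 | $548.08
5 | $548.08 | $19.18 | $567.26 | $0.00
Balance reaches $0.00 in month 5.

5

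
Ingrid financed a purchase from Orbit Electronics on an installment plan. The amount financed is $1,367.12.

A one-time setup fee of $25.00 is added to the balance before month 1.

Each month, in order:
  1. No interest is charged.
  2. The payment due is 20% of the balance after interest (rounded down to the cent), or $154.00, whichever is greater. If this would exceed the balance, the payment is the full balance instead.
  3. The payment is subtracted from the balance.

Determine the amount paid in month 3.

Month 1: opening $1,392.12; payment $278.42; balance $1,113.70
Month 2: opening $1,113.70; payment $222.74; balance $890.96
Month 3: opening $890.96; payment $178.19; balance $712.77

$178.19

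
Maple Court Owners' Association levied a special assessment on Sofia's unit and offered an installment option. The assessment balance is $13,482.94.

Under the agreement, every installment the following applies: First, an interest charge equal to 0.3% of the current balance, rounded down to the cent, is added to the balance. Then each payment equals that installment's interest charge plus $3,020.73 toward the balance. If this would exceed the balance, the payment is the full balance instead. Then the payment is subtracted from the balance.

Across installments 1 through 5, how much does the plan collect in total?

$13,594.54

Installment 1: opening $13,482.94; interest $40.44 → $13,523.38; payment $3,061.17; balance $10,462.21
Installment 2: opening $10,462.21; interest $31.38 → $10,493.59; payment $3,052.11; balance $7,441.48
Installment 3: opening $7,441.48; interest $22.32 → $7,463.80; payment $3,043.05; balance $4,420.75
Installment 4: opening $4,420.75; interest $13.26 → $4,434.01; payment $3,033.99; balance $1,400.02
Installment 5: opening $1,400.02; interest $4.20 → $1,404.22; payment $1,404.22; balance $0.00
Total paid: $13,594.54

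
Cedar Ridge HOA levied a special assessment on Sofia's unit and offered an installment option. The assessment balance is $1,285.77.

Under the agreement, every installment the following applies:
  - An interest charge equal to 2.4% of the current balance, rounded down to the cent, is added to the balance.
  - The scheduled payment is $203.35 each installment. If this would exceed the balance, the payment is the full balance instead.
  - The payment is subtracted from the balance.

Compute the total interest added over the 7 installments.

$125.46

Installment 1: $1,285.77 +$30.85 interest = $1,316.62; pay $203.35 → $1,113.27
Installment 2: $1,113.27 +$26.71 interest = $1,139.98; pay $203.35 → $936.63
Installment 3: $936.63 +$22.47 interest = $959.10; pay $203.35 → $755.75
Installment 4: $755.75 +$18.13 interest = $773.88; pay $203.35 → $570.53
Installment 5: $570.53 +$13.69 interest = $584.22; pay $203.35 → $380.87
Installment 6: $380.87 +$9.14 interest = $390.01; pay $203.35 → $186.66
Installment 7: $186.66 +$4.47 interest = $191.13; pay $191.13 → $0.00
Total interest: $30.85 + $26.71 + $22.47 + $18.13 + $13.69 + $9.14 + $4.47 = $125.46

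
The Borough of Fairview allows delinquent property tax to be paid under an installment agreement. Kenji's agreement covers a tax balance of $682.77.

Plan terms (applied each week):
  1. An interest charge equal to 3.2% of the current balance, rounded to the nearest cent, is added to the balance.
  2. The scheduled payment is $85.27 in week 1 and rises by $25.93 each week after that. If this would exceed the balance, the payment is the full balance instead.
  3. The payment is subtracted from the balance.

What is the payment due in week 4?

$163.06

Week 1: opening $682.77; interest $21.85 → $704.62; payment $85.27; balance $619.35
Week 2: opening $619.35; interest $19.82 → $639.17; payment $111.20; balance $527.97
Week 3: opening $527.97; interest $16.90 → $544.87; payment $137.13; balance $407.74
Week 4: opening $407.74; interest $13.05 → $420.79; payment $163.06; balance $257.73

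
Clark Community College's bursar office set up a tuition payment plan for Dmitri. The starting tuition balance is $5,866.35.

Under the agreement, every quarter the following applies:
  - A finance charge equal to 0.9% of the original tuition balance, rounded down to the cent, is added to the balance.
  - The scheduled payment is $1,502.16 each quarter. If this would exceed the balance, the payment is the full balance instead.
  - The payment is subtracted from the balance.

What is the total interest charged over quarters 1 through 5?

Quarter 1: $5,866.35 +$52.79 interest = $5,919.14; pay $1,502.16 → $4,416.98
Quarter 2: $4,416.98 +$52.79 interest = $4,469.77; pay $1,502.16 → $2,967.61
Quarter 3: $2,967.61 +$52.79 interest = $3,020.40; pay $1,502.16 → $1,518.24
Quarter 4: $1,518.24 +$52.79 interest = $1,571.03; pay $1,502.16 → $68.87
Quarter 5: $68.87 +$52.79 interest = $121.66; pay $121.66 → $0.00
Total interest: $52.79 + $52.79 + $52.79 + $52.79 + $52.79 = $263.95

$263.95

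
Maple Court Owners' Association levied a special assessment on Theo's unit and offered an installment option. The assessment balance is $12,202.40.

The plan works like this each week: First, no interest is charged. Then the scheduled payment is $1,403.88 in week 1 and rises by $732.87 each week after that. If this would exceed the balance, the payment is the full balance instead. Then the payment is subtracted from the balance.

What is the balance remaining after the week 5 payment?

Week 1: $12,202.40 − $1,403.88 → $10,798.52
Week 2: $10,798.52 − $2,136.75 → $8,661.77
Week 3: $8,661.77 − $2,869.62 → $5,792.15
Week 4: $5,792.15 − $3,602.49 → $2,189.66
Week 5: $2,189.66 − $2,189.66 → $0.00

$0.00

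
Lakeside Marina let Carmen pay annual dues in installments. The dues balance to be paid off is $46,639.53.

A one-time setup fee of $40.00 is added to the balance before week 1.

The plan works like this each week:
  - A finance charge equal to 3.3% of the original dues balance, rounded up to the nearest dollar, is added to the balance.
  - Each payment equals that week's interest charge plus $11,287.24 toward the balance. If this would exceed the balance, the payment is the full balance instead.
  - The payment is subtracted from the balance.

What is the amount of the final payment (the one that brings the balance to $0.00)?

$3,070.57

# | Opening | Interest | Payment | End bal
1 | $46,679.53 | $1,540.00 | $12,827.24 | $35,392.29
2 | $35,392.29 | $1,540.00 | $12,827.24 | $24,105.05
3 | $24,105.05 | $1,540.00 | $12,827.24 | $12,817.81
4 | $12,817.81 | $1,540.00 | $12,827.24 | $1,530.57
5 | $1,530.57 | $1,540.00 | $3,070.57 | $0.00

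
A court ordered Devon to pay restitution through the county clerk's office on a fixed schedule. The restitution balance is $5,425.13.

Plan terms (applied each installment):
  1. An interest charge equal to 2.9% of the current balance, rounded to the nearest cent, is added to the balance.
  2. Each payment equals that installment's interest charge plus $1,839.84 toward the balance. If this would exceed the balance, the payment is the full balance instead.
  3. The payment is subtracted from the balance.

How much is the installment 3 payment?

Installment 1: $5,425.13 +$157.33 interest = $5,582.46; pay $1,997.17 → $3,585.29
Installment 2: $3,585.29 +$103.97 interest = $3,689.26; pay $1,943.81 → $1,745.45
Installment 3: $1,745.45 +$50.62 interest = $1,796.07; pay $1,796.07 → $0.00

$1,796.07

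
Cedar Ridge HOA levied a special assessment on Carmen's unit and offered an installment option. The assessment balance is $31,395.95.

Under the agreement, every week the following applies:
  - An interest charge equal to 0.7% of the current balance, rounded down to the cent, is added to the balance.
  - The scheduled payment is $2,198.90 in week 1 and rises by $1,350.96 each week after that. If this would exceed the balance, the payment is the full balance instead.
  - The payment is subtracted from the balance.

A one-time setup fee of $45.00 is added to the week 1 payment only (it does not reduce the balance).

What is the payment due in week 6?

Week 1: opening $31,395.95; interest $219.77 → $31,615.72; payment $2,198.90 (+ $45.00 fee); balance $29,416.82
Week 2: opening $29,416.82; interest $205.91 → $29,622.73; payment $3,549.86; balance $26,072.87
Week 3: opening $26,072.87; interest $182.51 → $26,255.38; payment $4,900.82; balance $21,354.56
Week 4: opening $21,354.56; interest $149.48 → $21,504.04; payment $6,251.78; balance $15,252.26
Week 5: opening $15,252.26; interest $106.76 → $15,359.02; payment $7,602.74; balance $7,756.28
Week 6: opening $7,756.28; interest $54.29 → $7,810.57; payment $7,810.57; balance $0.00

$7,810.57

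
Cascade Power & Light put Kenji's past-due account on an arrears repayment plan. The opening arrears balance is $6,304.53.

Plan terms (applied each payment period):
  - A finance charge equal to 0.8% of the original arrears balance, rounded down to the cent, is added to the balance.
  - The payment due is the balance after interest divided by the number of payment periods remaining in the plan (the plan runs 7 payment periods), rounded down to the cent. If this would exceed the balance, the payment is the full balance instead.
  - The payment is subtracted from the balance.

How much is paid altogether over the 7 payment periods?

# | Opening | Interest | Payment | End bal
1 | $6,304.53 | $50.43 | $907.85 | $5,447.11
2 | $5,447.11 | $50.43 | $916.25 | $4,581.29
3 | $4,581.29 | $50.43 | $926.34 | $3,705.38
4 | $3,705.38 | $50.43 | $938.95 | $2,816.86
5 | $2,816.86 | $50.43 | $955.76 | $1,911.53
6 | $1,911.53 | $50.43 | $980.98 | $980.98
7 | $980.98 | $50.43 | $1,031.41 | $0.00
Total paid: $6,657.54

$6,657.54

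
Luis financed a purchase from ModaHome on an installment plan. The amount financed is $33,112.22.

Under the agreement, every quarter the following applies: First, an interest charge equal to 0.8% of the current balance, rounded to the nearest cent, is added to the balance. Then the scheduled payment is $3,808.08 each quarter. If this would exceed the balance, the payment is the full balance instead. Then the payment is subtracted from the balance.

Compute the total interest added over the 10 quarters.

$1,345.83

Quarter 1: opening $33,112.22; interest $264.90 → $33,377.12; payment $3,808.08; balance $29,569.04
Quarter 2: opening $29,569.04; interest $236.55 → $29,805.59; payment $3,808.08; balance $25,997.51
Quarter 3: opening $25,997.51; interest $207.98 → $26,205.49; payment $3,808.08; balance $22,397.41
Quarter 4: opening $22,397.41; interest $179.18 → $22,576.59; payment $3,808.08; balance $18,768.51
Quarter 5: opening $18,768.51; interest $150.15 → $18,918.66; payment $3,808.08; balance $15,110.58
Quarter 6: opening $15,110.58; interest $120.88 → $15,231.46; payment $3,808.08; balance $11,423.38
Quarter 7: opening $11,423.38; interest $91.39 → $11,514.77; payment $3,808.08; balance $7,706.69
Quarter 8: opening $7,706.69; interest $61.65 → $7,768.34; payment $3,808.08; balance $3,960.26
Quarter 9: opening $3,960.26; interest $31.68 → $3,991.94; payment $3,808.08; balance $183.86
Quarter 10: opening $183.86; interest $1.47 → $185.33; payment $185.33; balance $0.00
Total interest: $264.90 + $236.55 + $207.98 + $179.18 + $150.15 + $120.88 + $91.39 + $61.65 + $31.68 + $1.47 = $1,345.83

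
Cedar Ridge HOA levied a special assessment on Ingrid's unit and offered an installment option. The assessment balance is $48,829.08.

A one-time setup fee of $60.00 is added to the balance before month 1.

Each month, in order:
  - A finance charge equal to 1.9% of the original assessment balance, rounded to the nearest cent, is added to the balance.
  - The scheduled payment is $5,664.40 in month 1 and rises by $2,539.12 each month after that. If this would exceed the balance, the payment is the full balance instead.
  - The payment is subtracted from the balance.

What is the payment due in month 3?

$10,742.64

Month 1: opening $48,889.08; interest $927.75 → $49,816.83; payment $5,664.40; balance $44,152.43
Month 2: opening $44,152.43; interest $927.75 → $45,080.18; payment $8,203.52; balance $36,876.66
Month 3: opening $36,876.66; interest $927.75 → $37,804.41; payment $10,742.64; balance $27,061.77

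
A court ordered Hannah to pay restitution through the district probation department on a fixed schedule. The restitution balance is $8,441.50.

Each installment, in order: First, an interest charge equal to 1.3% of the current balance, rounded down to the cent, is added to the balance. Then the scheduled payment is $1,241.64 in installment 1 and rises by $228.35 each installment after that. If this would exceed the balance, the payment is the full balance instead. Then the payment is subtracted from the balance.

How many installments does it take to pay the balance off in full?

# | Opening | Interest | Payment | End bal
1 | $8,441.50 | $109.73 | $1,241.64 | $7,309.59
2 | $7,309.59 | $95.02 | $1,469.99 | $5,934.62
3 | $5,934.62 | $77.15 | $1,698.34 | $4,313.43
4 | $4,313.43 | $56.07 | $1,926.69 | $2,442.81
5 | $2,442.81 | $31.75 | $2,155.04 | $319.52
6 | $319.52 | $4.15 | $323.67 | $0.00
Balance reaches $0.00 in installment 6.

6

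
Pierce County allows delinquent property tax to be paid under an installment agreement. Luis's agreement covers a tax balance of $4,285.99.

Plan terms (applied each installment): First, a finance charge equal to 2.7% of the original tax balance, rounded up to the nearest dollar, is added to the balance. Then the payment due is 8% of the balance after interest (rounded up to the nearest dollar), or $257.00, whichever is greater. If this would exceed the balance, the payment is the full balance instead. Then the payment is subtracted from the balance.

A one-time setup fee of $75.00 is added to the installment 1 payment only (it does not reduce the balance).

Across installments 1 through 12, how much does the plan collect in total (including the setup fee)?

$3,480.00

# | Opening | Interest | Payment | Fee | End bal
1 | $4,285.99 | $116.00 | $353.00 | $75.00 | $4,048.99
2 | $4,048.99 | $116.00 | $334.00 | — | $3,830.99
3 | $3,830.99 | $116.00 | $316.00 | — | $3,630.99
4 | $3,630.99 | $116.00 | $300.00 | — | $3,446.99
5 | $3,446.99 | $116.00 | $286.00 | — | $3,276.99
6 | $3,276.99 | $116.00 | $272.00 | — | $3,120.99
7 | $3,120.99 | $116.00 | $259.00 | — | $2,977.99
8 | $2,977.99 | $116.00 | $257.00 | — | $2,836.99
9 | $2,836.99 | $116.00 | $257.00 | — | $2,695.99
10 | $2,695.99 | $116.00 | $257.00 | — | $2,554.99
11 | $2,554.99 | $116.00 | $257.00 | — | $2,413.99
12 | $2,413.99 | $116.00 | $257.00 | — | $2,272.99
Total paid: $3,480.00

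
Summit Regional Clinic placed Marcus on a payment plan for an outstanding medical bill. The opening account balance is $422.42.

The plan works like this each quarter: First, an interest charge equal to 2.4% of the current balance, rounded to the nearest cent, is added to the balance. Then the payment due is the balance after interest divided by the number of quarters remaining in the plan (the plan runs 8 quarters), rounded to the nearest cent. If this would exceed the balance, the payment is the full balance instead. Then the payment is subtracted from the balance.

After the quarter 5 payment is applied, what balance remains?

Quarter 1: opening $422.42; interest $10.14 → $432.56; payment $54.07; balance $378.49
Quarter 2: opening $378.49; interest $9.08 → $387.57; payment $55.37; balance $332.20
Quarter 3: opening $332.20; interest $7.97 → $340.17; payment $56.70; balance $283.47
Quarter 4: opening $283.47; interest $6.80 → $290.27; payment $58.05; balance $232.22
Quarter 5: opening $232.22; interest $5.57 → $237.79; payment $59.45; balance $178.34

$178.34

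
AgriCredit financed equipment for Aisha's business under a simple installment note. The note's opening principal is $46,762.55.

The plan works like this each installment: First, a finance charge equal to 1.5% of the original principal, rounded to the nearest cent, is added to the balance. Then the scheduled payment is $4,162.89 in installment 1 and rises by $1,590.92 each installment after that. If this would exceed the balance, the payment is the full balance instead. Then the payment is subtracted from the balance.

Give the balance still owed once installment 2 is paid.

# | Opening | Interest | Payment | End bal
1 | $46,762.55 | $701.44 | $4,162.89 | $43,301.10
2 | $43,301.10 | $701.44 | $5,753.81 | $38,248.73

$38,248.73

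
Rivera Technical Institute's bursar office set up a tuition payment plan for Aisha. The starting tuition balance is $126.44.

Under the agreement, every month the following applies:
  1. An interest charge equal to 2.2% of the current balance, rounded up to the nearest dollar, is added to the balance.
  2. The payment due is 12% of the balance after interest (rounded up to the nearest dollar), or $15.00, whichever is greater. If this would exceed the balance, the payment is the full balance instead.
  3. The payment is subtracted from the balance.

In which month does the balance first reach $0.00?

Month 1: opening $126.44; interest $3.00 → $129.44; payment $16.00; balance $113.44
Month 2: opening $113.44; interest $3.00 → $116.44; payment $15.00; balance $101.44
Month 3: opening $101.44; interest $3.00 → $104.44; payment $15.00; balance $89.44
Month 4: opening $89.44; interest $2.00 → $91.44; payment $15.00; balance $76.44
Month 5: opening $76.44; interest $2.00 → $78.44; payment $15.00; balance $63.44
Month 6: opening $63.44; interest $2.00 → $65.44; payment $15.00; balance $50.44
Month 7: opening $50.44; interest $2.00 → $52.44; payment $15.00; balance $37.44
Month 8: opening $37.44; interest $1.00 → $38.44; payment $15.00; balance $23.44
Month 9: opening $23.44; interest $1.00 → $24.44; payment $15.00; balance $9.44
Month 10: opening $9.44; interest $1.00 → $10.44; payment $10.44; balance $0.00
Balance reaches $0.00 in month 10.

10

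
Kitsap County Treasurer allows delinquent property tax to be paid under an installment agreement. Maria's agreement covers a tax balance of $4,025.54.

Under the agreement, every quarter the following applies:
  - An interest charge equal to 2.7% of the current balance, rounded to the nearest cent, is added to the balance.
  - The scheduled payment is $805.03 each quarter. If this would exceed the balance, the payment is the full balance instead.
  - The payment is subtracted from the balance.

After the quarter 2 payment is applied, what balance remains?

Quarter 1: $4,025.54 +$108.69 interest = $4,134.23; pay $805.03 → $3,329.20
Quarter 2: $3,329.20 +$89.89 interest = $3,419.09; pay $805.03 → $2,614.06

$2,614.06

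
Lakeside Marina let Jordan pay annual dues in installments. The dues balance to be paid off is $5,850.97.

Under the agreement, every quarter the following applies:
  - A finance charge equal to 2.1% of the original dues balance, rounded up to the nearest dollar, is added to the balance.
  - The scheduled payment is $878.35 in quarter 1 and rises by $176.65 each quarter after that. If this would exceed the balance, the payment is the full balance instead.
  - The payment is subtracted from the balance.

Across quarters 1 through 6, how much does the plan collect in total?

Quarter 1: $5,850.97 +$123.00 interest = $5,973.97; pay $878.35 → $5,095.62
Quarter 2: $5,095.62 +$123.00 interest = $5,218.62; pay $1,055.00 → $4,163.62
Quarter 3: $4,163.62 +$123.00 interest = $4,286.62; pay $1,231.65 → $3,054.97
Quarter 4: $3,054.97 +$123.00 interest = $3,177.97; pay $1,408.30 → $1,769.67
Quarter 5: $1,769.67 +$123.00 interest = $1,892.67; pay $1,584.95 → $307.72
Quarter 6: $307.72 +$123.00 interest = $430.72; pay $430.72 → $0.00
Total paid: $6,588.97

$6,588.97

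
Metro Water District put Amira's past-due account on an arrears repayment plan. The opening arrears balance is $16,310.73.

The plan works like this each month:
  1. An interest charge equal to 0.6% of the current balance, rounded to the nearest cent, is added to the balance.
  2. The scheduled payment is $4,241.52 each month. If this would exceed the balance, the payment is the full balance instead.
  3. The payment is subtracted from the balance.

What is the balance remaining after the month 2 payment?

Month 1: $16,310.73 +$97.86 interest = $16,408.59; pay $4,241.52 → $12,167.07
Month 2: $12,167.07 +$73.00 interest = $12,240.07; pay $4,241.52 → $7,998.55

$7,998.55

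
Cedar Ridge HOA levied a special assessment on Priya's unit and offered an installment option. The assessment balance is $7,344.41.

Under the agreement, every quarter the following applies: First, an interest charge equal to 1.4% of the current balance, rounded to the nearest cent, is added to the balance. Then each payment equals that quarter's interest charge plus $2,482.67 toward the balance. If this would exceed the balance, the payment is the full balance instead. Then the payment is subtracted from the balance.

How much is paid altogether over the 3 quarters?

# | Opening | Interest | Payment | End bal
1 | $7,344.41 | $102.82 | $2,585.49 | $4,861.74
2 | $4,861.74 | $68.06 | $2,550.73 | $2,379.07
3 | $2,379.07 | $33.31 | $2,412.38 | $0.00
Total paid: $7,548.60

$7,548.60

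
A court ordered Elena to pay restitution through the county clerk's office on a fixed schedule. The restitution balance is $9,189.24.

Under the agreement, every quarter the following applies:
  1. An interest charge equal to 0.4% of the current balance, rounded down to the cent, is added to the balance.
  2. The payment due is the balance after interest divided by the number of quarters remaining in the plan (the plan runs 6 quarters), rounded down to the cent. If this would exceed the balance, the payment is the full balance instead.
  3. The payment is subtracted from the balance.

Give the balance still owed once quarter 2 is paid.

Quarter 1: opening $9,189.24; interest $36.75 → $9,225.99; payment $1,537.66; balance $7,688.33
Quarter 2: opening $7,688.33; interest $30.75 → $7,719.08; payment $1,543.81; balance $6,175.27

$6,175.27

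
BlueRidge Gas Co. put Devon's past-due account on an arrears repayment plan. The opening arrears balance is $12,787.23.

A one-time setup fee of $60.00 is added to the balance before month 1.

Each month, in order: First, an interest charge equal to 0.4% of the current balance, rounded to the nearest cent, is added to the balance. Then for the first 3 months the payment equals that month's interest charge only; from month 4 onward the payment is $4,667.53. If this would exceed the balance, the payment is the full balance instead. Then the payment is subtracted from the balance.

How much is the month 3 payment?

# | Opening | Interest | Payment | End bal
1 | $12,847.23 | $51.39 | $51.39 | $12,847.23
2 | $12,847.23 | $51.39 | $51.39 | $12,847.23
3 | $12,847.23 | $51.39 | $51.39 | $12,847.23

$51.39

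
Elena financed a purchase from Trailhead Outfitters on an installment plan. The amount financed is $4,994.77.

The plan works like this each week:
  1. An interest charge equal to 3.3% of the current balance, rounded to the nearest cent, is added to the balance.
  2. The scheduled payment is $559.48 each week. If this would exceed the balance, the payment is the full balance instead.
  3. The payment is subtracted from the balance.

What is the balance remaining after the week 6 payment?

Week 1: $4,994.77 +$164.83 interest = $5,159.60; pay $559.48 → $4,600.12
Week 2: $4,600.12 +$151.80 interest = $4,751.92; pay $559.48 → $4,192.44
Week 3: $4,192.44 +$138.35 interest = $4,330.79; pay $559.48 → $3,771.31
Week 4: $3,771.31 +$124.45 interest = $3,895.76; pay $559.48 → $3,336.28
Week 5: $3,336.28 +$110.10 interest = $3,446.38; pay $559.48 → $2,886.90
Week 6: $2,886.90 +$95.27 interest = $2,982.17; pay $559.48 → $2,422.69

$2,422.69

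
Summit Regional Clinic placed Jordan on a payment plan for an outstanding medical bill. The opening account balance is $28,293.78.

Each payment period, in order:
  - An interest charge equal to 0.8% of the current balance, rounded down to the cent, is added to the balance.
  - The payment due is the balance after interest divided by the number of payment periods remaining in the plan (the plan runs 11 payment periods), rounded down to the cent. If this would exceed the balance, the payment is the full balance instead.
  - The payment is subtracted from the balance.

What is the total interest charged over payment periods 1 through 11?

# | Opening | Interest | Payment | End bal
1 | $28,293.78 | $226.35 | $2,592.73 | $25,927.40
2 | $25,927.40 | $207.41 | $2,613.48 | $23,521.33
3 | $23,521.33 | $188.17 | $2,634.38 | $21,075.12
4 | $21,075.12 | $168.60 | $2,655.46 | $18,588.26
5 | $18,588.26 | $148.70 | $2,676.70 | $16,060.26
6 | $16,060.26 | $128.48 | $2,698.12 | $13,490.62
7 | $13,490.62 | $107.92 | $2,719.70 | $10,878.84
8 | $10,878.84 | $87.03 | $2,741.46 | $8,224.41
9 | $8,224.41 | $65.79 | $2,763.40 | $5,526.80
10 | $5,526.80 | $44.21 | $2,785.50 | $2,785.51
11 | $2,785.51 | $22.28 | $2,807.79 | $0.00
Total interest: $226.35 + $207.41 + $188.17 + $168.60 + $148.70 + $128.48 + $107.92 + $87.03 + $65.79 + $44.21 + $22.28 = $1,394.94

$1,394.94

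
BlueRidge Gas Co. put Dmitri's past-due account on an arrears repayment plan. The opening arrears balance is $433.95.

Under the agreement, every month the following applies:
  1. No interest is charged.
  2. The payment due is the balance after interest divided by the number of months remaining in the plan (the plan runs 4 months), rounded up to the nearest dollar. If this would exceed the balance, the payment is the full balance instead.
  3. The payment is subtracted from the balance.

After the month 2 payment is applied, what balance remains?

$215.95

Month 1: opening $433.95; payment $109.00; balance $324.95
Month 2: opening $324.95; payment $109.00; balance $215.95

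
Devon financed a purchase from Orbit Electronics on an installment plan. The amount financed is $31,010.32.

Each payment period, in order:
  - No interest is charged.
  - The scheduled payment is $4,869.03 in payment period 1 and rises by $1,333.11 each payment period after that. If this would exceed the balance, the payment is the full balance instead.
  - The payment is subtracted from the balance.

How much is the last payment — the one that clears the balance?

Payment period 1: $31,010.32 − $4,869.03 → $26,141.29
Payment period 2: $26,141.29 − $6,202.14 → $19,939.15
Payment period 3: $19,939.15 − $7,535.25 → $12,403.90
Payment period 4: $12,403.90 − $8,868.36 → $3,535.54
Payment period 5: $3,535.54 − $3,535.54 → $0.00

$3,535.54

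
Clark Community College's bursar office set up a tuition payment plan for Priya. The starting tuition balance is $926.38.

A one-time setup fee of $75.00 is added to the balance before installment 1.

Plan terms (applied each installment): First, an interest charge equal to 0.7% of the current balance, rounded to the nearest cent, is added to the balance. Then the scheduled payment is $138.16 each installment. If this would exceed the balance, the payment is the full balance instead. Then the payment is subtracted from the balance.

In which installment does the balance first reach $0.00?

8

Installment 1: opening $1,001.38; interest $7.01 → $1,008.39; payment $138.16; balance $870.23
Installment 2: opening $870.23; interest $6.09 → $876.32; payment $138.16; balance $738.16
Installment 3: opening $738.16; interest $5.17 → $743.33; payment $138.16; balance $605.17
Installment 4: opening $605.17; interest $4.24 → $609.41; payment $138.16; balance $471.25
Installment 5: opening $471.25; interest $3.30 → $474.55; payment $138.16; balance $336.39
Installment 6: opening $336.39; interest $2.35 → $338.74; payment $138.16; balance $200.58
Installment 7: opening $200.58; interest $1.40 → $201.98; payment $138.16; balance $63.82
Installment 8: opening $63.82; interest $0.45 → $64.27; payment $64.27; balance $0.00
Balance reaches $0.00 in installment 8.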